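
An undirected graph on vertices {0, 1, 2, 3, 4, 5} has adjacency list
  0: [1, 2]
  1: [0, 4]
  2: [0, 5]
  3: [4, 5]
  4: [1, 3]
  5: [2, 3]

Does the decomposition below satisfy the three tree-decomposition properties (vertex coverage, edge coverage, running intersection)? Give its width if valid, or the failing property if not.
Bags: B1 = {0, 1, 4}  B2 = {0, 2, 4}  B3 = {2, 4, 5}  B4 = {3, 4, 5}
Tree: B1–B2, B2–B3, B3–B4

Every vertex of G appears in some bag (union = {0, 1, 2, 3, 4, 5}); every edge is covered by a bag; and for each vertex v the set of bags containing v is connected in the bag tree. The decomposition is therefore valid. The largest bag has 3 vertices, so the width is 2.

Yes; width 2.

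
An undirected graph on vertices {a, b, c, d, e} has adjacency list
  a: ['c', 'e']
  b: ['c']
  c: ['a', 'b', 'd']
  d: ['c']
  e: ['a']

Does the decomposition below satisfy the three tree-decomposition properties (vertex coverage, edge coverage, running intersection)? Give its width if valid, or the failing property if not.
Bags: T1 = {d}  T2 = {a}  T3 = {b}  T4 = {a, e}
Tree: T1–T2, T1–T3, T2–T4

No — vertex c appears in no bag.

A tree decomposition must satisfy three properties: every vertex lies in some bag; for every edge, both endpoints lie together in some bag; and for every vertex, the bags containing it form a connected subtree. Here vertex c appears in no bag, so the decomposition is invalid.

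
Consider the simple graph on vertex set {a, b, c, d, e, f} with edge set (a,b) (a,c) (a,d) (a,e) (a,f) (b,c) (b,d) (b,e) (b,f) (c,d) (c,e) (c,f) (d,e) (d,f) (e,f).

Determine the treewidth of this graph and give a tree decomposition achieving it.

Treewidth 5.
One such decomposition:
Bags: B1 = {a, b, c, d, e, f}
Tree: (single bag)

With just one bag of size 6, the width is 6 − 1 = 5, so tw(G) ≤ 5. For the lower bound, the 6 vertices {a, b, c, d, e, f} are pairwise adjacent, and any tree decomposition puts a clique entirely inside one bag — forcing width ≥ 5. Therefore the treewidth is 5.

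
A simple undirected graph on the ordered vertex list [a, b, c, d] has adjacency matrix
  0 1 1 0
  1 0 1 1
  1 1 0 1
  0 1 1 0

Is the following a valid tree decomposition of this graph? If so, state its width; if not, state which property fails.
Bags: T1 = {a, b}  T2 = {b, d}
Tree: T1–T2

No — vertex c appears in no bag.

A tree decomposition must satisfy three properties: every vertex lies in some bag; for every edge, both endpoints lie together in some bag; and for every vertex, the bags containing it form a connected subtree. Here vertex c appears in no bag, so the decomposition is invalid.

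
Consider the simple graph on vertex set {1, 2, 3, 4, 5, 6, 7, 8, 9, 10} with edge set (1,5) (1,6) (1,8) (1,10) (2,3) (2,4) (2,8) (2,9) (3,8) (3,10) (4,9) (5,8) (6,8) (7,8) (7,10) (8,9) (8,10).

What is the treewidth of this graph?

2

A width-2 tree decomposition is:
Bags: B1 = {3, 8, 10}  B2 = {1, 8, 10}  B3 = {2, 3, 8}  B4 = {7, 8, 10}  B5 = {2, 8, 9}  B6 = {1, 6, 8}  B7 = {2, 4, 9}  B8 = {1, 5, 8}
Tree: B1–B2, B1–B3, B2–B4, B3–B5, B2–B6, B5–B7, B6–B8
Each bag holds 3 vertices, so the decomposition has width 2, which upper-bounds the treewidth. Conversely, {1, 8, 10} is a clique of size 3, and the vertices of any clique must share a bag in every tree decomposition; so some bag has ≥ 3 vertices and tw(G) ≥ 2. Hence tw(G) = 2 exactly.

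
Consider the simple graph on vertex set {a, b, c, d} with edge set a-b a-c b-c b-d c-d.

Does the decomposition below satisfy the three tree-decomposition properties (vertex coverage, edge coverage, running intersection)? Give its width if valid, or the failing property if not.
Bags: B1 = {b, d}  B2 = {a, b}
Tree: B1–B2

No — vertex c appears in no bag.

A tree decomposition must satisfy three properties: every vertex lies in some bag; for every edge, both endpoints lie together in some bag; and for every vertex, the bags containing it form a connected subtree. Here vertex c appears in no bag, so the decomposition is invalid.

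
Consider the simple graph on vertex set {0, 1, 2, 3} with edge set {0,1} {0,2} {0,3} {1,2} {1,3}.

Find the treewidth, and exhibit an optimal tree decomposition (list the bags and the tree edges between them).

Every bag has size at most 3, so the width is 3 − 1 = 2 and tw(G) ≤ 2. On the other hand G contains the 3-clique {0, 1, 2}. A clique must lie in a single bag of any decomposition, so no decomposition can have width below 2. The upper and lower bounds meet at 2, so that is the treewidth.

Treewidth 2.
One such decomposition:
Bags: B1 = {0, 1, 2}  B2 = {0, 1, 3}
Tree: B1–B2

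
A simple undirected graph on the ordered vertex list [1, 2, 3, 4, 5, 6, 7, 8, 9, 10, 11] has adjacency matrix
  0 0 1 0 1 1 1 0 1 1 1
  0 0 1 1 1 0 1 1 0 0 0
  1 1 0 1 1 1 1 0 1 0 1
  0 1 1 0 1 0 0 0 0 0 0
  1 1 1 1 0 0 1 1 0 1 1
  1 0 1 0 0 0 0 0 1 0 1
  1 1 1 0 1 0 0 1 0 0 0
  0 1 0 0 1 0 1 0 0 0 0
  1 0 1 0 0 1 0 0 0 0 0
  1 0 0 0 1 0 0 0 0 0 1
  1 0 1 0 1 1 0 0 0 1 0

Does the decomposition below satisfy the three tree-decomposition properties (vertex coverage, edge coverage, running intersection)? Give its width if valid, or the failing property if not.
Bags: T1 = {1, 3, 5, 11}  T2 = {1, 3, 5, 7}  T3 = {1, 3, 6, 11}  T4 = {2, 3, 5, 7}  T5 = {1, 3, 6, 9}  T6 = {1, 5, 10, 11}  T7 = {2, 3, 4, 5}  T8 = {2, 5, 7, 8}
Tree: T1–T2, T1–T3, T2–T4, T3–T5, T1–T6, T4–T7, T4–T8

Every vertex of G appears in some bag (union = {1, 2, 3, 4, 5, 6, 7, 8, 9, 10, 11}); every edge is covered by a bag; and for each vertex v the set of bags containing v is connected in the bag tree. The decomposition is therefore valid. The largest bag has 4 vertices, so the width is 3.

Yes; width 3.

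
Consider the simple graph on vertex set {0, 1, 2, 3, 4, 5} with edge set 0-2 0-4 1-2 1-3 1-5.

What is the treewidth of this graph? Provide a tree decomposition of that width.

Each bag holds 2 vertices, so the decomposition has width 1, which upper-bounds the treewidth. Since G has at least one edge (e.g. 5–1), it is not an edgeless graph, so tw(G) ≥ 1. Hence tw(G) = 1 exactly.

Treewidth 1.
One optimal decomposition is:
Bags: B1 = {1, 5}  B2 = {1, 3}  B3 = {1, 2}  B4 = {0, 2}  B5 = {0, 4}
Tree: B1–B2, B2–B3, B3–B4, B4–B5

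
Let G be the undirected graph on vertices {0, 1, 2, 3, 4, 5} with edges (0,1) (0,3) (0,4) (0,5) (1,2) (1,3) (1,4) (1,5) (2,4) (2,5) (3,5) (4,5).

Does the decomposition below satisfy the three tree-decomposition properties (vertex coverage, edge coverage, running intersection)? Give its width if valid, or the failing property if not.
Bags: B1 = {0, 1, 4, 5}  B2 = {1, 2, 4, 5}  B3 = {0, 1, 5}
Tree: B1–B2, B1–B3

No — vertex 3 appears in no bag.

A tree decomposition must satisfy three properties: every vertex lies in some bag; for every edge, both endpoints lie together in some bag; and for every vertex, the bags containing it form a connected subtree. Here vertex 3 appears in no bag, so the decomposition is invalid.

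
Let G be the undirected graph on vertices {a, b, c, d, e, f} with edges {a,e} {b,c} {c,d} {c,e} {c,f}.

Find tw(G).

1

A width-1 tree decomposition is:
Bags: B1 = {c, e}  B2 = {b, c}  B3 = {c, f}  B4 = {a, e}  B5 = {c, d}
Tree: B1–B2, B2–B3, B1–B4, B1–B5
Every bag has size at most 2, so the width is 2 − 1 = 1 and tw(G) ≤ 1. Any graph with an edge has treewidth ≥ 1, and G has the edge c–e. The upper and lower bounds meet at 1, so that is the treewidth.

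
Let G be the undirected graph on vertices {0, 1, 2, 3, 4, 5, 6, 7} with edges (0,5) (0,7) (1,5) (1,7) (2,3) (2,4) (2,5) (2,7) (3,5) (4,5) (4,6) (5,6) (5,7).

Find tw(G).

A width-2 tree decomposition is:
Bags: B1 = {2, 4, 5}  B2 = {2, 5, 7}  B3 = {2, 3, 5}  B4 = {4, 5, 6}  B5 = {0, 5, 7}  B6 = {1, 5, 7}
Tree: B1–B2, B1–B3, B1–B4, B2–B5, B5–B6
The largest bag has 3 vertices, giving width 2; this decomposition certifies tw(G) ≤ 2. Conversely, {0, 5, 7} is a clique of size 3, and the vertices of any clique must share a bag in every tree decomposition; so some bag has ≥ 3 vertices and tw(G) ≥ 2. The upper and lower bounds meet at 2, so that is the treewidth.

2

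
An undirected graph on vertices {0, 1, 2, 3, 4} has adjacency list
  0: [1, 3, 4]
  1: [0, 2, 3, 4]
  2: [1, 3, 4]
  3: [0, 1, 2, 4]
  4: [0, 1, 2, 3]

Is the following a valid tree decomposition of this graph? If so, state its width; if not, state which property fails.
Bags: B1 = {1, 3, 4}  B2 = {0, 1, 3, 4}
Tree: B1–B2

No — vertex 2 appears in no bag.

A tree decomposition must satisfy three properties: every vertex lies in some bag; for every edge, both endpoints lie together in some bag; and for every vertex, the bags containing it form a connected subtree. Here vertex 2 appears in no bag, so the decomposition is invalid.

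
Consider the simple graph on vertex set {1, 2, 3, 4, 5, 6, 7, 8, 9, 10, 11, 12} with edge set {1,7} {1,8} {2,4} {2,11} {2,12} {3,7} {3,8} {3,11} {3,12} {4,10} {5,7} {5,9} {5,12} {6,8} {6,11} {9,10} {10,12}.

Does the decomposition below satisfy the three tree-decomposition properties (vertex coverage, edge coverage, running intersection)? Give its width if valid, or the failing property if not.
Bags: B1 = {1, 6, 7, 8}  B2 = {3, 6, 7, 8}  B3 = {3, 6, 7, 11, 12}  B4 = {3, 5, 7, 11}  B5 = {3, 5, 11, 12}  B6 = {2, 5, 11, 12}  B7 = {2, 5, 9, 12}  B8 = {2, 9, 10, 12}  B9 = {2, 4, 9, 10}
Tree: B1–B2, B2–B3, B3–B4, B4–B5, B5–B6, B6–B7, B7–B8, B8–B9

A tree decomposition must satisfy three properties: every vertex lies in some bag; for every edge, both endpoints lie together in some bag; and for every vertex, the bags containing it form a connected subtree. Here bags containing vertex 12 are not connected in the tree, so the decomposition is invalid.

No — bags containing vertex 12 are not connected in the tree.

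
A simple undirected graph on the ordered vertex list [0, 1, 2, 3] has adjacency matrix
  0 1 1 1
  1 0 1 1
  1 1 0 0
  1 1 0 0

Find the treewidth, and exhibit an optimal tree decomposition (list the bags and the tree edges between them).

Each bag holds 3 vertices, so the decomposition has width 2, which upper-bounds the treewidth. Conversely, {0, 1, 2} is a clique of size 3, and the vertices of any clique must share a bag in every tree decomposition; so some bag has ≥ 3 vertices and tw(G) ≥ 2. Therefore the treewidth is 2.

Treewidth 2.
One such decomposition:
Bags: B1 = {0, 1, 3}  B2 = {0, 1, 2}
Tree: B1–B2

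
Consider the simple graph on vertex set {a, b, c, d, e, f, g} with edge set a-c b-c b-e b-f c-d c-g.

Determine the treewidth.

1

A width-1 tree decomposition is:
Bags: B1 = {b, e}  B2 = {b, c}  B3 = {b, f}  B4 = {c, d}  B5 = {c, g}  B6 = {a, c}
Tree: B1–B2, B1–B3, B2–B4, B2–B5, B5–B6
Each bag holds 2 vertices, so the decomposition has width 1, which upper-bounds the treewidth. G has an edge, so its treewidth is at least 1. The upper and lower bounds meet at 1, so that is the treewidth.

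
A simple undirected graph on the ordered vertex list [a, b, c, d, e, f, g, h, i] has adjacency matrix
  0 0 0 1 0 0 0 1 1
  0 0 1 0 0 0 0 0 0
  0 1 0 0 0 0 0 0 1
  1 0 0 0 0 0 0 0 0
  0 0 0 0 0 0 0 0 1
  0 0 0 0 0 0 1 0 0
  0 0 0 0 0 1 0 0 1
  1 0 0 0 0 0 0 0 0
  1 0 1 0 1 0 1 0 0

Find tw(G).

A width-1 tree decomposition is:
Bags: B1 = {g, i}  B2 = {a, i}  B3 = {c, i}  B4 = {e, i}  B5 = {a, h}  B6 = {f, g}  B7 = {a, d}  B8 = {b, c}
Tree: B1–B2, B1–B3, B1–B4, B2–B5, B1–B6, B2–B7, B3–B8
The largest bag has 2 vertices, giving width 1; this decomposition certifies tw(G) ≤ 1. Any graph with an edge has treewidth ≥ 1, and G has the edge g–i. Combining the bounds, tw(G) = 1.

1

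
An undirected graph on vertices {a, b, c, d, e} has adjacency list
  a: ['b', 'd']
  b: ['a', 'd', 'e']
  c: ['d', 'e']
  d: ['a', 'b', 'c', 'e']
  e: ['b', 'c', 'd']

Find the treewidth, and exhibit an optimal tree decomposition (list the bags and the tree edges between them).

Each bag holds 3 vertices, so the decomposition has width 2, which upper-bounds the treewidth. For the lower bound, the 3 vertices {c, d, e} are pairwise adjacent, and any tree decomposition puts a clique entirely inside one bag — forcing width ≥ 2. Hence tw(G) = 2 exactly.

Treewidth 2.
One such decomposition:
Bags: B1 = {a, b, d}  B2 = {b, d, e}  B3 = {c, d, e}
Tree: B1–B2, B2–B3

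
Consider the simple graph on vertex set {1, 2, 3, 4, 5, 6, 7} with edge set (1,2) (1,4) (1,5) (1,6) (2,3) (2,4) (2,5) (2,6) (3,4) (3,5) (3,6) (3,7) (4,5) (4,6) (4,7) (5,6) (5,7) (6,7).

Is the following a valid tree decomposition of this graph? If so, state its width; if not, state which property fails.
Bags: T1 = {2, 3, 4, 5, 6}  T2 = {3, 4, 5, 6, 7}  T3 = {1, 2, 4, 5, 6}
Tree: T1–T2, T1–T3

Yes; width 4.

Checking the three conditions: (i) the bags cover all of {1, 2, 3, 4, 5, 6, 7}; (ii) for each edge, some bag contains both endpoints; (iii) the bags containing any fixed vertex form a subtree. All hold, so the decomposition is valid with width 5 − 1 = 4.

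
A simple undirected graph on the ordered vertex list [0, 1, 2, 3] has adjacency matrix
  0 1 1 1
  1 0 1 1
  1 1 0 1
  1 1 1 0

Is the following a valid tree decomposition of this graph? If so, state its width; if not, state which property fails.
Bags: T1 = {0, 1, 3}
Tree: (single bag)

A tree decomposition must satisfy three properties: every vertex lies in some bag; for every edge, both endpoints lie together in some bag; and for every vertex, the bags containing it form a connected subtree. Here vertex 2 appears in no bag, so the decomposition is invalid.

No — vertex 2 appears in no bag.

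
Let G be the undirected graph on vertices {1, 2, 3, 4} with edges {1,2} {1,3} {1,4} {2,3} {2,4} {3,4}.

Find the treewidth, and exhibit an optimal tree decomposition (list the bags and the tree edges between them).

With just one bag of size 4, the width is 4 − 1 = 3, so tw(G) ≤ 3. Conversely, {1, 2, 3, 4} is a clique of size 4, and the vertices of any clique must share a bag in every tree decomposition; so some bag has ≥ 4 vertices and tw(G) ≥ 3. The upper and lower bounds meet at 3, so that is the treewidth.

Treewidth 3.
One optimal decomposition is:
Bags: B1 = {1, 2, 3, 4}
Tree: (single bag)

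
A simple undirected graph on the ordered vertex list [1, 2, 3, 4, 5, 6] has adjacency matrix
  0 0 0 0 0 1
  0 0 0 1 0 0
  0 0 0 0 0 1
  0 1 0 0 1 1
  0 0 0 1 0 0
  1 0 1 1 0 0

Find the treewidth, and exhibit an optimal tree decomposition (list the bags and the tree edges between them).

Treewidth 1.
One optimal decomposition is:
Bags: B1 = {4, 6}  B2 = {1, 6}  B3 = {4, 5}  B4 = {3, 6}  B5 = {2, 4}
Tree: B1–B2, B1–B3, B1–B4, B3–B5

The largest bag has 2 vertices, giving width 1; this decomposition certifies tw(G) ≤ 1. Since G has at least one edge (e.g. 6–4), it is not an edgeless graph, so tw(G) ≥ 1. Hence tw(G) = 1 exactly.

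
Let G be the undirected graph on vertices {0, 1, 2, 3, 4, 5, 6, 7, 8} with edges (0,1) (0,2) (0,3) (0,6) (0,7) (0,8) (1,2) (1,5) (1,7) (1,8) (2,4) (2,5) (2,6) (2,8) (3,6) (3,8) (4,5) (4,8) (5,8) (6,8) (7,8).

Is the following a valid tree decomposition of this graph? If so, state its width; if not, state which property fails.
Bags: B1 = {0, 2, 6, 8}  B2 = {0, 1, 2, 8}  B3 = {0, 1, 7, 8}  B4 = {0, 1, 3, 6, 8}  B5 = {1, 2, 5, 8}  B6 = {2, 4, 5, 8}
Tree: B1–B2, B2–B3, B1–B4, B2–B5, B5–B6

No — bags containing vertex 1 are not connected in the tree.

A tree decomposition must satisfy three properties: every vertex lies in some bag; for every edge, both endpoints lie together in some bag; and for every vertex, the bags containing it form a connected subtree. Here bags containing vertex 1 are not connected in the tree, so the decomposition is invalid.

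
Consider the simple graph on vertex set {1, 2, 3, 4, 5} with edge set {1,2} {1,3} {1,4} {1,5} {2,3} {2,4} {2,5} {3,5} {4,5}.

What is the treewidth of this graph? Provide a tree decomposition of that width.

Treewidth 3.
One optimal decomposition is:
Bags: B1 = {1, 2, 3, 5}  B2 = {1, 2, 4, 5}
Tree: B1–B2

Every bag has size at most 4, so the width is 4 − 1 = 3 and tw(G) ≤ 3. Conversely, {1, 2, 3, 5} is a clique of size 4, and the vertices of any clique must share a bag in every tree decomposition; so some bag has ≥ 4 vertices and tw(G) ≥ 3. Hence tw(G) = 3 exactly.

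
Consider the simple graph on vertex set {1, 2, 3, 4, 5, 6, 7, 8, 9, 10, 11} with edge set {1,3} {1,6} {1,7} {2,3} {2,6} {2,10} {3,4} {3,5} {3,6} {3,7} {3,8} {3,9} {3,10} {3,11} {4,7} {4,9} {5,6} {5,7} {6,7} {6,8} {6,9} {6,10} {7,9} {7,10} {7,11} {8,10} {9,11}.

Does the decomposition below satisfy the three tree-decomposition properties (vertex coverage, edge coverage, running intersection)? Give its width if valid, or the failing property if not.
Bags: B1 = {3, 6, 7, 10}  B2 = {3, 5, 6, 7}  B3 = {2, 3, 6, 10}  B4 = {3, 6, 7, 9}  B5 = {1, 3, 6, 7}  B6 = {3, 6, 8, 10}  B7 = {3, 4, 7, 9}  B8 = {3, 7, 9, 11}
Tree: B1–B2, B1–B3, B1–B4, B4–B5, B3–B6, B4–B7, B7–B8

Checking the three conditions: (i) the bags cover all of {1, 2, 3, 4, 5, 6, 7, 8, 9, 10, 11}; (ii) for each edge, some bag contains both endpoints; (iii) the bags containing any fixed vertex form a subtree. All hold, so the decomposition is valid with width 4 − 1 = 3.

Yes; width 3.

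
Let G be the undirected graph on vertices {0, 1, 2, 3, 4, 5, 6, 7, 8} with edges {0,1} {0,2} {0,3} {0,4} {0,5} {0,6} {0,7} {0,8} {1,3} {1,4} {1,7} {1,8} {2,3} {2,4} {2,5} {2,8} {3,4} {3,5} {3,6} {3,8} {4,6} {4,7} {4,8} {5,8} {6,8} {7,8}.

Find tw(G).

A width-4 tree decomposition is:
Bags: B1 = {0, 1, 3, 4, 8}  B2 = {0, 1, 4, 7, 8}  B3 = {0, 2, 3, 4, 8}  B4 = {0, 2, 3, 5, 8}  B5 = {0, 3, 4, 6, 8}
Tree: B1–B2, B1–B3, B3–B4, B1–B5
Every bag has size at most 5, so the width is 5 − 1 = 4 and tw(G) ≤ 4. On the other hand G contains the 5-clique {0, 1, 3, 4, 8}. A clique must lie in a single bag of any decomposition, so no decomposition can have width below 4. Therefore the treewidth is 4.

4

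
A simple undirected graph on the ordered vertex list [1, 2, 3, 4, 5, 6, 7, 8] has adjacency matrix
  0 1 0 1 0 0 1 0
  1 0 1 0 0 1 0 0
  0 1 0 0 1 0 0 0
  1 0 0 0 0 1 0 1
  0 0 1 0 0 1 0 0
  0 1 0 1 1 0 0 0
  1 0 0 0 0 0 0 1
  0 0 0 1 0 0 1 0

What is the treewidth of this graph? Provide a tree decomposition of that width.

The largest bag has 3 vertices, giving width 2; this decomposition certifies tw(G) ≤ 2. Since 3–5–6–2–3 is a cycle in G, G is not acyclic. Forests are exactly the graphs of treewidth ≤ 1, so tw(G) ≥ 2. Therefore the treewidth is 2.

Treewidth 2.
Bags: B1 = {2, 3, 5}  B2 = {2, 5, 6}  B3 = {1, 2, 6}  B4 = {1, 4, 6}  B5 = {1, 4, 7}  B6 = {4, 7, 8}
Tree: B1–B2, B2–B3, B3–B4, B4–B5, B5–B6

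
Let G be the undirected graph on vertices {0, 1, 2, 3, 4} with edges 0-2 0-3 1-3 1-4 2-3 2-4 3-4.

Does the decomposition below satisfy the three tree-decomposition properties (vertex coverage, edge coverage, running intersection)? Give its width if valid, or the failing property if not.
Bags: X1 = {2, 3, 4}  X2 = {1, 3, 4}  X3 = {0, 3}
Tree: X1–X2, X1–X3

No — edge (2,0) lies in no bag.

A tree decomposition must satisfy three properties: every vertex lies in some bag; for every edge, both endpoints lie together in some bag; and for every vertex, the bags containing it form a connected subtree. Here edge (2,0) lies in no bag, so the decomposition is invalid.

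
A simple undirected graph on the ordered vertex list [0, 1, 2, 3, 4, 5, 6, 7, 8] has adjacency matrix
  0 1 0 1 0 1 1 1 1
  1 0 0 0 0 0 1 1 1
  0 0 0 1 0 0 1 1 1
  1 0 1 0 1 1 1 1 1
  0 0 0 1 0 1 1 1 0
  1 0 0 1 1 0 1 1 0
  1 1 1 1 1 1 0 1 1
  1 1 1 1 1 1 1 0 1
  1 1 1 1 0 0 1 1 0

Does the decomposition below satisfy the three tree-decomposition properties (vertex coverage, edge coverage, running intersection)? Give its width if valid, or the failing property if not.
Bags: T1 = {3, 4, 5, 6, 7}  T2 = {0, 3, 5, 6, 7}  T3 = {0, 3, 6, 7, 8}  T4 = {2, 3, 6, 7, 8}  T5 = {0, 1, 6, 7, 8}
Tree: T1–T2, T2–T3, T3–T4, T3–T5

Yes; width 4.

Every vertex of G appears in some bag (union = {0, 1, 2, 3, 4, 5, 6, 7, 8}); every edge is covered by a bag; and for each vertex v the set of bags containing v is connected in the bag tree. The decomposition is therefore valid. The largest bag has 5 vertices, so the width is 4.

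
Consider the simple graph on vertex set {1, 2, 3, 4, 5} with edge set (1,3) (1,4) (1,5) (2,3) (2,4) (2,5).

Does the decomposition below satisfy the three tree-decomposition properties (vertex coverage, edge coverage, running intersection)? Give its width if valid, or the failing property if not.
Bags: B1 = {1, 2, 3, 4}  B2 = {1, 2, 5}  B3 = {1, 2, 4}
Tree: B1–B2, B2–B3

No — bags containing vertex 4 are not connected in the tree.

A tree decomposition must satisfy three properties: every vertex lies in some bag; for every edge, both endpoints lie together in some bag; and for every vertex, the bags containing it form a connected subtree. Here bags containing vertex 4 are not connected in the tree, so the decomposition is invalid.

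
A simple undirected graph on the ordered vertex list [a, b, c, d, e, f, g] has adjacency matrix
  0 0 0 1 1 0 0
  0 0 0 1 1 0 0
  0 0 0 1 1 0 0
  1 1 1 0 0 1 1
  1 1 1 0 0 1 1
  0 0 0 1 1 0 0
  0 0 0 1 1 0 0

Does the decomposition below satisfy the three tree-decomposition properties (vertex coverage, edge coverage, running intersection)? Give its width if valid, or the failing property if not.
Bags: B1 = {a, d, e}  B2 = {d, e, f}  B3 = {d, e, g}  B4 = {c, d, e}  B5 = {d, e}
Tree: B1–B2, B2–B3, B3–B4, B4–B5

No — vertex b appears in no bag.

A tree decomposition must satisfy three properties: every vertex lies in some bag; for every edge, both endpoints lie together in some bag; and for every vertex, the bags containing it form a connected subtree. Here vertex b appears in no bag, so the decomposition is invalid.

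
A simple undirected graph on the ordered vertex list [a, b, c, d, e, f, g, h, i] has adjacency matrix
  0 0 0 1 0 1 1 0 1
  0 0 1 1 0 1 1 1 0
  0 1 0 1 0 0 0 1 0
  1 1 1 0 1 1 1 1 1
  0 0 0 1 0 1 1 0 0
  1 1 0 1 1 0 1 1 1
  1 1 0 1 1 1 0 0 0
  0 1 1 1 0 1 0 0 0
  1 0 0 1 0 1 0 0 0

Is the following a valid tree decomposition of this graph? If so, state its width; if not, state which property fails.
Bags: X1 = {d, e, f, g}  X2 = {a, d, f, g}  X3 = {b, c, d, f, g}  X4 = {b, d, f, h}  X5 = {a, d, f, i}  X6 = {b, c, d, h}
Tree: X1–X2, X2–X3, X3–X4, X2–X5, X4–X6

No — bags containing vertex c are not connected in the tree.

A tree decomposition must satisfy three properties: every vertex lies in some bag; for every edge, both endpoints lie together in some bag; and for every vertex, the bags containing it form a connected subtree. Here bags containing vertex c are not connected in the tree, so the decomposition is invalid.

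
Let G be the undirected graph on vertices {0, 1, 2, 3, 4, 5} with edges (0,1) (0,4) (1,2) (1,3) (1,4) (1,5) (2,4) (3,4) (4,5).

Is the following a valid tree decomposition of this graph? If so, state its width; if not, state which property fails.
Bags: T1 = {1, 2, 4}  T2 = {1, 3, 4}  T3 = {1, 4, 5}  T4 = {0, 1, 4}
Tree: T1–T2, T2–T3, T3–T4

Checking the three conditions: (i) the bags cover all of {0, 1, 2, 3, 4, 5}; (ii) for each edge, some bag contains both endpoints; (iii) the bags containing any fixed vertex form a subtree. All hold, so the decomposition is valid with width 3 − 1 = 2.

Yes; width 2.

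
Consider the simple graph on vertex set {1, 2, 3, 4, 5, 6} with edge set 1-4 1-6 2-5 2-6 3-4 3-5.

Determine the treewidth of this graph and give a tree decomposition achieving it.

Every bag has size at most 3, so the width is 3 − 1 = 2 and tw(G) ≤ 2. For the lower bound, G contains the cycle 2–6–1–4–3–5–2, so G is not a forest; only forests have treewidth ≤ 1, hence tw(G) ≥ 2. Hence tw(G) = 2 exactly.

Treewidth 2.
One such decomposition:
Bags: B1 = {1, 2, 6}  B2 = {1, 2, 4}  B3 = {2, 3, 4}  B4 = {2, 3, 5}
Tree: B1–B2, B2–B3, B3–B4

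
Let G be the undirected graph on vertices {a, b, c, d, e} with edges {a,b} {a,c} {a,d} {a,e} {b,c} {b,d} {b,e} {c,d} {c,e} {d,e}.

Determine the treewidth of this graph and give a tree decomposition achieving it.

A single bag containing all 5 vertices is trivially a valid decomposition of width 4. Conversely, {a, b, c, d, e} is a clique of size 5, and the vertices of any clique must share a bag in every tree decomposition; so some bag has ≥ 5 vertices and tw(G) ≥ 4. Therefore the treewidth is 4.

Treewidth 4.
One such decomposition:
Bags: B1 = {a, b, c, d, e}
Tree: (single bag)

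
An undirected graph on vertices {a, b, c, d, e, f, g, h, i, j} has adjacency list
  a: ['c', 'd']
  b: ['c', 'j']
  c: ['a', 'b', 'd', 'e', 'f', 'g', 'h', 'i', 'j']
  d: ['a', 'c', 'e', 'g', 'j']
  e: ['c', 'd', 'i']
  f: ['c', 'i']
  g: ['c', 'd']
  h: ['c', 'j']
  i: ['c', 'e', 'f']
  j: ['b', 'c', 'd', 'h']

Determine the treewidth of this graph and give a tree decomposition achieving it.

Treewidth 2.
One such decomposition:
Bags: B1 = {c, d, e}  B2 = {c, d, g}  B3 = {c, e, i}  B4 = {c, d, j}  B5 = {c, f, i}  B6 = {c, h, j}  B7 = {a, c, d}  B8 = {b, c, j}
Tree: B1–B2, B1–B3, B2–B4, B3–B5, B4–B6, B2–B7, B6–B8

Each bag holds 3 vertices, so the decomposition has width 2, which upper-bounds the treewidth. For the lower bound, the 3 vertices {c, d, g} are pairwise adjacent, and any tree decomposition puts a clique entirely inside one bag — forcing width ≥ 2. The upper and lower bounds meet at 2, so that is the treewidth.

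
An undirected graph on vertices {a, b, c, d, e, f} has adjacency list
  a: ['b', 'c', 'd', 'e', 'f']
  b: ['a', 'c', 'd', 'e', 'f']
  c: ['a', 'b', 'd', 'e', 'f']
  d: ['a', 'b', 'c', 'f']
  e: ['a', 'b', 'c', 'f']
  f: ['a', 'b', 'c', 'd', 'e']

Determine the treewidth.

A width-4 tree decomposition is:
Bags: B1 = {a, b, c, e, f}  B2 = {a, b, c, d, f}
Tree: B1–B2
Each bag holds 5 vertices, so the decomposition has width 4, which upper-bounds the treewidth. Conversely, {a, b, c, d, f} is a clique of size 5, and the vertices of any clique must share a bag in every tree decomposition; so some bag has ≥ 5 vertices and tw(G) ≥ 4. The upper and lower bounds meet at 4, so that is the treewidth.

4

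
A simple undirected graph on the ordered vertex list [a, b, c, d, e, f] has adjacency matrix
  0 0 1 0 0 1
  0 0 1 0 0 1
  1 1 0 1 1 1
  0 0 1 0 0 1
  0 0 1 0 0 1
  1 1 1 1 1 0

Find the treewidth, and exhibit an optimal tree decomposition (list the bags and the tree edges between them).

Treewidth 2.
Bags: B1 = {a, c, f}  B2 = {b, c, f}  B3 = {c, d, f}  B4 = {c, e, f}
Tree: B1–B2, B1–B3, B3–B4

The largest bag has 3 vertices, giving width 2; this decomposition certifies tw(G) ≤ 2. On the other hand G contains the 3-clique {c, d, f}. A clique must lie in a single bag of any decomposition, so no decomposition can have width below 2. Therefore the treewidth is 2.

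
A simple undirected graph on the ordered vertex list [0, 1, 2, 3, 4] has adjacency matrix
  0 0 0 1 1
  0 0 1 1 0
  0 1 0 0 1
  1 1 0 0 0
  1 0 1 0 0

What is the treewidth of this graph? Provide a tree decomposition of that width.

Treewidth 2.
One optimal decomposition is:
Bags: B1 = {1, 2, 3}  B2 = {2, 3, 4}  B3 = {0, 3, 4}
Tree: B1–B2, B2–B3

Every bag has size at most 3, so the width is 3 − 1 = 2 and tw(G) ≤ 2. Since 3–1–2–4–0–3 is a cycle in G, G is not acyclic. Forests are exactly the graphs of treewidth ≤ 1, so tw(G) ≥ 2. Hence tw(G) = 2 exactly.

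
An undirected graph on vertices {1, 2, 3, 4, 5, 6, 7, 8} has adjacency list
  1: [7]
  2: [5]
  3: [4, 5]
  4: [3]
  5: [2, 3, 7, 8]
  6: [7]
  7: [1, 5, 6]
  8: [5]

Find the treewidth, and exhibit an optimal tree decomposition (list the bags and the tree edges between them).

Treewidth 1.
Bags: B1 = {3, 5}  B2 = {3, 4}  B3 = {5, 8}  B4 = {2, 5}  B5 = {5, 7}  B6 = {6, 7}  B7 = {1, 7}
Tree: B1–B2, B1–B3, B3–B4, B4–B5, B5–B6, B6–B7

Each bag holds 2 vertices, so the decomposition has width 1, which upper-bounds the treewidth. G has an edge, so its treewidth is at least 1. Hence tw(G) = 1 exactly.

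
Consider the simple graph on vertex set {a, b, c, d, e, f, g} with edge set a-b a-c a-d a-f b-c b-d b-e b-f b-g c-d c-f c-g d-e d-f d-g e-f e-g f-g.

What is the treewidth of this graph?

4

A width-4 tree decomposition is:
Bags: B1 = {b, c, d, f, g}  B2 = {b, d, e, f, g}  B3 = {a, b, c, d, f}
Tree: B1–B2, B1–B3
Each bag holds 5 vertices, so the decomposition has width 4, which upper-bounds the treewidth. On the other hand G contains the 5-clique {b, d, e, f, g}. A clique must lie in a single bag of any decomposition, so no decomposition can have width below 4. Combining the bounds, tw(G) = 4.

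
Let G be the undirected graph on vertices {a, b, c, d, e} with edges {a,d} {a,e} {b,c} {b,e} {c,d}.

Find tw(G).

2

A width-2 tree decomposition is:
Bags: B1 = {b, c, e}  B2 = {c, d, e}  B3 = {a, d, e}
Tree: B1–B2, B2–B3
Each bag holds 3 vertices, so the decomposition has width 2, which upper-bounds the treewidth. The edges e–b–c–d–a–e form a cycle, so G is not a tree and its treewidth is at least 2. Therefore the treewidth is 2.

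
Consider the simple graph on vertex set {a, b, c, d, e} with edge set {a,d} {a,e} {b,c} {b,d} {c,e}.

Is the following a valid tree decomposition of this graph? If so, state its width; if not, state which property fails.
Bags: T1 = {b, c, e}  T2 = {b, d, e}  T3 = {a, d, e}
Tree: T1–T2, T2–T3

Yes; width 2.

Vertex coverage: the bags together contain {a, b, c, d, e}, the full vertex set. Edge coverage: each edge of G has both endpoints in at least one bag. Running intersection: for every vertex, the bags containing it form a connected subtree. All three properties hold, so this is a valid tree decomposition of width max|bag| − 1 = 2, and hence tw(G) ≤ 2.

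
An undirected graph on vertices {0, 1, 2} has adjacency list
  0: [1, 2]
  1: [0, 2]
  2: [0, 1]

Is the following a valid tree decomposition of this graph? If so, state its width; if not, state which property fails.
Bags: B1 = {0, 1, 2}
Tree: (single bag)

Checking the three conditions: (i) the bags cover all of {0, 1, 2}; (ii) for each edge, some bag contains both endpoints; (iii) the bags containing any fixed vertex form a subtree. All hold, so the decomposition is valid with width 3 − 1 = 2.

Yes; width 2.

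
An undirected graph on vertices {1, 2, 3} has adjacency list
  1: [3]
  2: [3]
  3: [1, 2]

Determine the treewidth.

1

A width-1 tree decomposition is:
Bags: B1 = {1, 3}  B2 = {2, 3}
Tree: B1–B2
Every bag has size at most 2, so the width is 2 − 1 = 1 and tw(G) ≤ 1. Any graph with an edge has treewidth ≥ 1, and G has the edge 1–3. Hence tw(G) = 1 exactly.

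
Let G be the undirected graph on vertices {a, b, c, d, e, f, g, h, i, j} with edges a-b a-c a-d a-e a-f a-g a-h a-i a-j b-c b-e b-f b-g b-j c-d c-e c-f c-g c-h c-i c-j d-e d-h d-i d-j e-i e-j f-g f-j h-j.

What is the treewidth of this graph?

4

A width-4 tree decomposition is:
Bags: B1 = {a, b, c, f, j}  B2 = {a, b, c, e, j}  B3 = {a, c, d, e, j}  B4 = {a, c, d, h, j}  B5 = {a, c, d, e, i}  B6 = {a, b, c, f, g}
Tree: B1–B2, B2–B3, B3–B4, B3–B5, B1–B6
Every bag has size at most 5, so the width is 5 − 1 = 4 and tw(G) ≤ 4. On the other hand G contains the 5-clique {a, b, c, f, g}. A clique must lie in a single bag of any decomposition, so no decomposition can have width below 4. The upper and lower bounds meet at 4, so that is the treewidth.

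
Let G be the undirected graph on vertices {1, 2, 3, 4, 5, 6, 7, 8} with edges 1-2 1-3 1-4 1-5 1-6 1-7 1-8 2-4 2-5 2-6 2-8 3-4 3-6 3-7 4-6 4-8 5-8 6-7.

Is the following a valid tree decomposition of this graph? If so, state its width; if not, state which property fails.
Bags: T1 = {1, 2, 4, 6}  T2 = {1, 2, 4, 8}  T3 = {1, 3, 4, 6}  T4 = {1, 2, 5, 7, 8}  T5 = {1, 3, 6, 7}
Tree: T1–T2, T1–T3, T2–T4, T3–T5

A tree decomposition must satisfy three properties: every vertex lies in some bag; for every edge, both endpoints lie together in some bag; and for every vertex, the bags containing it form a connected subtree. Here bags containing vertex 7 are not connected in the tree, so the decomposition is invalid.

No — bags containing vertex 7 are not connected in the tree.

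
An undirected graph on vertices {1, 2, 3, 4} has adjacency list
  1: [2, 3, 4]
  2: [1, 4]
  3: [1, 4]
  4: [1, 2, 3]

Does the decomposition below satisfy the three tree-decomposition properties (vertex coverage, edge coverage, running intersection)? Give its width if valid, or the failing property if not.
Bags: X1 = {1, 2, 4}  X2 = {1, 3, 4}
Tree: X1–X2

Yes; width 2.

Vertex coverage: the bags together contain {1, 2, 3, 4}, the full vertex set. Edge coverage: each edge of G has both endpoints in at least one bag. Running intersection: for every vertex, the bags containing it form a connected subtree. All three properties hold, so this is a valid tree decomposition of width max|bag| − 1 = 2, and hence tw(G) ≤ 2.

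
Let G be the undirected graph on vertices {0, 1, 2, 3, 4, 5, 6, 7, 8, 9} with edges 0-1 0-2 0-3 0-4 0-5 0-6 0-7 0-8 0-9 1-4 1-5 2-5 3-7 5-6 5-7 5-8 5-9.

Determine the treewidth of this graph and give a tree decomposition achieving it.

Treewidth 2.
Bags: B1 = {0, 1, 4}  B2 = {0, 1, 5}  B3 = {0, 5, 8}  B4 = {0, 5, 7}  B5 = {0, 3, 7}  B6 = {0, 2, 5}  B7 = {0, 5, 6}  B8 = {0, 5, 9}
Tree: B1–B2, B2–B3, B3–B4, B4–B5, B4–B6, B6–B7, B6–B8

Every bag has size at most 3, so the width is 3 − 1 = 2 and tw(G) ≤ 2. On the other hand G contains the 3-clique {0, 3, 7}. A clique must lie in a single bag of any decomposition, so no decomposition can have width below 2. Therefore the treewidth is 2.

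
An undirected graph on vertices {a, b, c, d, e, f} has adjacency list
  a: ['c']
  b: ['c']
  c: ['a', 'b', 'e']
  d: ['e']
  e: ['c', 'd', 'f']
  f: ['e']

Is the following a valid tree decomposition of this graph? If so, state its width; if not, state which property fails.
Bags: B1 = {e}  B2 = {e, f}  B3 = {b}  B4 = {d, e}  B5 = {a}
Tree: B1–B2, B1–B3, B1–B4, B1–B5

No — vertex c appears in no bag.

A tree decomposition must satisfy three properties: every vertex lies in some bag; for every edge, both endpoints lie together in some bag; and for every vertex, the bags containing it form a connected subtree. Here vertex c appears in no bag, so the decomposition is invalid.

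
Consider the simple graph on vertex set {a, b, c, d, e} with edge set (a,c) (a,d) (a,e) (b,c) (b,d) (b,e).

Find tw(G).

2

A width-2 tree decomposition is:
Bags: B1 = {a, b, e}  B2 = {a, b, d}  B3 = {a, b, c}
Tree: B1–B2, B2–B3
The largest bag has 3 vertices, giving width 2; this decomposition certifies tw(G) ≤ 2. Since e–a–d–b–e is a cycle in G, G is not acyclic. Forests are exactly the graphs of treewidth ≤ 1, so tw(G) ≥ 2. Therefore the treewidth is 2.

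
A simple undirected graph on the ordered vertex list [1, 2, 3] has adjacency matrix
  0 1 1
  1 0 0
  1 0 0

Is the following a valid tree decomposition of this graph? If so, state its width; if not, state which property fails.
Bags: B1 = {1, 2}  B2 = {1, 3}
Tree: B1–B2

Checking the three conditions: (i) the bags cover all of {1, 2, 3}; (ii) for each edge, some bag contains both endpoints; (iii) the bags containing any fixed vertex form a subtree. All hold, so the decomposition is valid with width 2 − 1 = 1.

Yes; width 1.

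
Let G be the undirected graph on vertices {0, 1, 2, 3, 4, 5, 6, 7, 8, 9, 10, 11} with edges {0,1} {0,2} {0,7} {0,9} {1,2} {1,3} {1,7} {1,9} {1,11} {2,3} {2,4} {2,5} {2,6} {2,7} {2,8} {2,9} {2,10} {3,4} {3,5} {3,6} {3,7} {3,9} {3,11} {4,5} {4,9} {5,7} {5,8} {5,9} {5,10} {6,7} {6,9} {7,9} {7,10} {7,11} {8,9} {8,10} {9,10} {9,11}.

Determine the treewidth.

4

A width-4 tree decomposition is:
Bags: B1 = {2, 5, 7, 9, 10}  B2 = {2, 3, 5, 7, 9}  B3 = {2, 3, 6, 7, 9}  B4 = {1, 2, 3, 7, 9}  B5 = {0, 1, 2, 7, 9}  B6 = {2, 5, 8, 9, 10}  B7 = {2, 3, 4, 5, 9}  B8 = {1, 3, 7, 9, 11}
Tree: B1–B2, B2–B3, B2–B4, B4–B5, B1–B6, B2–B7, B4–B8
Every bag has size at most 5, so the width is 5 − 1 = 4 and tw(G) ≤ 4. On the other hand G contains the 5-clique {2, 5, 8, 9, 10}. A clique must lie in a single bag of any decomposition, so no decomposition can have width below 4. Hence tw(G) = 4 exactly.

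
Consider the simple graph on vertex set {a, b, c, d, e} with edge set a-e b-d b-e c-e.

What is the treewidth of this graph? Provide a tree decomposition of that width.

Each bag holds 2 vertices, so the decomposition has width 1, which upper-bounds the treewidth. Any graph with an edge has treewidth ≥ 1, and G has the edge b–e. Hence tw(G) = 1 exactly.

Treewidth 1.
One optimal decomposition is:
Bags: B1 = {b, e}  B2 = {c, e}  B3 = {b, d}  B4 = {a, e}
Tree: B1–B2, B1–B3, B1–B4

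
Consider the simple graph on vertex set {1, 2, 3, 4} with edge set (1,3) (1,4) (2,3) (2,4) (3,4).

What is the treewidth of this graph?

2

A width-2 tree decomposition is:
Bags: B1 = {2, 3, 4}  B2 = {1, 3, 4}
Tree: B1–B2
Every bag has size at most 3, so the width is 3 − 1 = 2 and tw(G) ≤ 2. Conversely, {1, 3, 4} is a clique of size 3, and the vertices of any clique must share a bag in every tree decomposition; so some bag has ≥ 3 vertices and tw(G) ≥ 2. Therefore the treewidth is 2.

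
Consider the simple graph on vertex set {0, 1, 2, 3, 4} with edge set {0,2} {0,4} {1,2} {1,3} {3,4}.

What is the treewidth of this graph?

A width-2 tree decomposition is:
Bags: B1 = {0, 3, 4}  B2 = {0, 2, 3}  B3 = {1, 2, 3}
Tree: B1–B2, B2–B3
Every bag has size at most 3, so the width is 3 − 1 = 2 and tw(G) ≤ 2. Since 3–4–0–2–1–3 is a cycle in G, G is not acyclic. Forests are exactly the graphs of treewidth ≤ 1, so tw(G) ≥ 2. Therefore the treewidth is 2.

2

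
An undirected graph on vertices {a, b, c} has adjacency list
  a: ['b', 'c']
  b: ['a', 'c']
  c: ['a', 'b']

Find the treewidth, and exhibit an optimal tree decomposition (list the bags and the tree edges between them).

Treewidth 2.
One optimal decomposition is:
Bags: B1 = {a, b, c}
Tree: (single bag)

With just one bag of size 3, the width is 3 − 1 = 2, so tw(G) ≤ 2. On the other hand G contains the 3-clique {a, b, c}. A clique must lie in a single bag of any decomposition, so no decomposition can have width below 2. Hence tw(G) = 2 exactly.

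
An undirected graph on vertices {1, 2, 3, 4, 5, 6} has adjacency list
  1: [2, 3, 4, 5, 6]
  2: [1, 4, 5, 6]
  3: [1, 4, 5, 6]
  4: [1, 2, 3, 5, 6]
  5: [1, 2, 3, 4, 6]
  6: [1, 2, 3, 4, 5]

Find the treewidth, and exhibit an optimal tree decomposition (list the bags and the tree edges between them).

Treewidth 4.
Bags: B1 = {1, 2, 4, 5, 6}  B2 = {1, 3, 4, 5, 6}
Tree: B1–B2

The largest bag has 5 vertices, giving width 4; this decomposition certifies tw(G) ≤ 4. Conversely, {1, 2, 4, 5, 6} is a clique of size 5, and the vertices of any clique must share a bag in every tree decomposition; so some bag has ≥ 5 vertices and tw(G) ≥ 4. The upper and lower bounds meet at 4, so that is the treewidth.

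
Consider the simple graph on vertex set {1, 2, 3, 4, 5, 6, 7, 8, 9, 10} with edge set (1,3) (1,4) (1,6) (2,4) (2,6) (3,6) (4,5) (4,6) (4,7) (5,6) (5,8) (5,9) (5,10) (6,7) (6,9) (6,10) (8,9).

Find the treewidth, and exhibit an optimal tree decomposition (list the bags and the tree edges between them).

The largest bag has 3 vertices, giving width 2; this decomposition certifies tw(G) ≤ 2. Conversely, {5, 8, 9} is a clique of size 3, and the vertices of any clique must share a bag in every tree decomposition; so some bag has ≥ 3 vertices and tw(G) ≥ 2. Combining the bounds, tw(G) = 2.

Treewidth 2.
Bags: B1 = {4, 5, 6}  B2 = {1, 4, 6}  B3 = {1, 3, 6}  B4 = {5, 6, 9}  B5 = {4, 6, 7}  B6 = {2, 4, 6}  B7 = {5, 6, 10}  B8 = {5, 8, 9}
Tree: B1–B2, B2–B3, B1–B4, B1–B5, B1–B6, B1–B7, B4–B8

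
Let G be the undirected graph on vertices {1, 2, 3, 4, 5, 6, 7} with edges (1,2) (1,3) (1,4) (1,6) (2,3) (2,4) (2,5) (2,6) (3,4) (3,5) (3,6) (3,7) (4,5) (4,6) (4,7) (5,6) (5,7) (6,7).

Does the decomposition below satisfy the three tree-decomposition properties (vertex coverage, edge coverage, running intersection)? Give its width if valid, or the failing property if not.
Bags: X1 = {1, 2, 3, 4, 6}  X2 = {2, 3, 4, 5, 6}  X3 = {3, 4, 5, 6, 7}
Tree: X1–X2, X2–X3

Vertex coverage: the bags together contain {1, 2, 3, 4, 5, 6, 7}, the full vertex set. Edge coverage: each edge of G has both endpoints in at least one bag. Running intersection: for every vertex, the bags containing it form a connected subtree. All three properties hold, so this is a valid tree decomposition of width max|bag| − 1 = 4, and hence tw(G) ≤ 4.

Yes; width 4.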